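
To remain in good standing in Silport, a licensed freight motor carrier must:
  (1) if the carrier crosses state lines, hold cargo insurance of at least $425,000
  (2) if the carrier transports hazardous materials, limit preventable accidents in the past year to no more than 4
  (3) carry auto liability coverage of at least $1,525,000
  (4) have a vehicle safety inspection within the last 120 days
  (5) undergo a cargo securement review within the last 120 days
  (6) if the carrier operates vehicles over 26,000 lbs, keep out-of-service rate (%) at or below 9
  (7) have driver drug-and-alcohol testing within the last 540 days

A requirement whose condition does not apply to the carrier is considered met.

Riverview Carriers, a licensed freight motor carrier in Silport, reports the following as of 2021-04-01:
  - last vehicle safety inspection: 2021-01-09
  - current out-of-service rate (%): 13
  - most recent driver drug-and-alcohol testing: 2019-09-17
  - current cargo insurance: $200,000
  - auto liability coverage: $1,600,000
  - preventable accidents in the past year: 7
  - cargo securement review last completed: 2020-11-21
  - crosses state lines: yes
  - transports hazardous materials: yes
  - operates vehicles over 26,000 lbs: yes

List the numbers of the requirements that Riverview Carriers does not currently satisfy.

1, 2, 5, 6, 7

1. condition 'crosses state lines' holds; cargo insurance $200,000 < $425,000 → not met
2. condition 'transports hazardous materials' holds; preventable accidents in the past year 7 > 4 → not met
3. auto liability coverage $1,600,000 ≥ $1,525,000 → met
4. vehicle safety inspection 82 days ago vs limit 120 → met
5. cargo securement review 131 days ago vs limit 120 → not met
6. condition 'operates vehicles over 26,000 lbs' holds; out-of-service rate (%) 13 > 9 → not met
7. driver drug-and-alcohol testing 562 days ago vs limit 540 → not met
Not met: 1, 2, 5, 6, 7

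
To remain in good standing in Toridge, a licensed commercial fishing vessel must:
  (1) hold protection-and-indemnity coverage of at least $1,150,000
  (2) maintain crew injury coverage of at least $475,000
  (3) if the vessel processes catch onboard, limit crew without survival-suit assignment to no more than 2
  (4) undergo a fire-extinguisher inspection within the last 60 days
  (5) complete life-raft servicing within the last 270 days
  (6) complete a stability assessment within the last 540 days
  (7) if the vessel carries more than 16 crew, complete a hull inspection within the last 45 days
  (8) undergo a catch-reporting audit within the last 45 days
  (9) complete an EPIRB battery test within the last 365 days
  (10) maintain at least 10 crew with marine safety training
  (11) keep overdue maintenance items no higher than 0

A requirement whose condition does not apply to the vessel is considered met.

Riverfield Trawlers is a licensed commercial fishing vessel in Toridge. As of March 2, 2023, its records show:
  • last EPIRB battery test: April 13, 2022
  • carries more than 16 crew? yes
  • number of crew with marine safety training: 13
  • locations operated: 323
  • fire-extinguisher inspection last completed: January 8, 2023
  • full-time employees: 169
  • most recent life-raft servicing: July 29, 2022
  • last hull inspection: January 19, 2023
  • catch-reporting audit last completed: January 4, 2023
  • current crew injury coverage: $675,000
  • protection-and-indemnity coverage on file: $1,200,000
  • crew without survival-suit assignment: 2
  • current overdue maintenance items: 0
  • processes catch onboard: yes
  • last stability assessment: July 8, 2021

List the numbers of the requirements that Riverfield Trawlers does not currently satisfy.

1. protection-and-indemnity coverage $1,200,000 ≥ $1,150,000 → met
2. crew injury coverage $675,000 ≥ $475,000 → met
3. condition 'processes catch onboard' holds; crew without survival-suit assignment 2 ≤ 2 → met
4. fire-extinguisher inspection 53 days ago vs limit 60 → met
5. life-raft servicing 216 days ago vs limit 270 → met
6. stability assessment 602 days ago vs limit 540 → not met
7. condition 'carries more than 16 crew' holds; hull inspection 42 days ago vs limit 45 → met
8. catch-reporting audit 57 days ago vs limit 45 → not met
9. EPIRB battery test 323 days ago vs limit 365 → met
10. crew with marine safety training 13 ≥ 10 → met
11. overdue maintenance items 0 ≤ 0 → met
Not met: 6, 8

6, 8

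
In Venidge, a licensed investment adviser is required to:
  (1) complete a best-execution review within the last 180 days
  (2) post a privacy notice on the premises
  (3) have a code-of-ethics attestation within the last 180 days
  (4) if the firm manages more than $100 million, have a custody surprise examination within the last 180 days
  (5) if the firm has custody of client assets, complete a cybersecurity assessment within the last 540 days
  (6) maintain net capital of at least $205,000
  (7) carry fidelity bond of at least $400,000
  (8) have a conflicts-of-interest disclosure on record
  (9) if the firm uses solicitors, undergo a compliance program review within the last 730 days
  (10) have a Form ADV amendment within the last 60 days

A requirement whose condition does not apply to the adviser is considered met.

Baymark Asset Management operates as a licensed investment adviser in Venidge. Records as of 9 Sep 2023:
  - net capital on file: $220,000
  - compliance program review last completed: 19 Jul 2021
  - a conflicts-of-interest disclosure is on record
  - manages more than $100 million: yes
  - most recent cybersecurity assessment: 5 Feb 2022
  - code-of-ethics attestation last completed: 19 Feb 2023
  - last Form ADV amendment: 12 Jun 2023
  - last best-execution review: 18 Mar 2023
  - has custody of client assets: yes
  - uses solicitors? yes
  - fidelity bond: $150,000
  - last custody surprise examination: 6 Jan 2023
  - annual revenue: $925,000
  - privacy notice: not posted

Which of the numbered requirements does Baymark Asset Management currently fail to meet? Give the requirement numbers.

1. best-execution review 175 days ago vs limit 180 → met
2. privacy notice absent → not met
3. code-of-ethics attestation 202 days ago vs limit 180 → not met
4. condition 'manages more than $100 million' holds; custody surprise examination 246 days ago vs limit 180 → not met
5. condition 'has custody of client assets' holds; cybersecurity assessment 581 days ago vs limit 540 → not met
6. net capital $220,000 ≥ $205,000 → met
7. fidelity bond $150,000 < $400,000 → not met
8. conflicts-of-interest disclosure present → met
9. condition 'uses solicitors' holds; compliance program review 782 days ago vs limit 730 → not met
10. Form ADV amendment 89 days ago vs limit 60 → not met
Not met: 2, 3, 4, 5, 7, 9, 10

2, 3, 4, 5, 7, 9, 10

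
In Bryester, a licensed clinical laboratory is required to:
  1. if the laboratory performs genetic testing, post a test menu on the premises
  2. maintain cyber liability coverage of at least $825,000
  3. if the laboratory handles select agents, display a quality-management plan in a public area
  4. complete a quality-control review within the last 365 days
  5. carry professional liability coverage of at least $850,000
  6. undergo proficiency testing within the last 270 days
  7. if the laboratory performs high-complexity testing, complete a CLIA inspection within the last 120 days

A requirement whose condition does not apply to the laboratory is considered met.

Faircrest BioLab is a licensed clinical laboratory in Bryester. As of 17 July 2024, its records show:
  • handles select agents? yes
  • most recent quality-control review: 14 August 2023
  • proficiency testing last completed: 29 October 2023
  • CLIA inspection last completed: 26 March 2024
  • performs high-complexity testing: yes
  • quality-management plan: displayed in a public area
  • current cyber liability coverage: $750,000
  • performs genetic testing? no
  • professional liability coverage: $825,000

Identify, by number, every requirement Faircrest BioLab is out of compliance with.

1. condition 'performs genetic testing' does not hold → requirement n/a → met
2. cyber liability coverage $750,000 < $825,000 → not met
3. condition 'handles select agents' holds; quality-management plan present → met
4. quality-control review 338 days ago vs limit 365 → met
5. professional liability coverage $825,000 < $850,000 → not met
6. proficiency testing 262 days ago vs limit 270 → met
7. condition 'performs high-complexity testing' holds; CLIA inspection 113 days ago vs limit 120 → met
Not met: 2, 5

2, 5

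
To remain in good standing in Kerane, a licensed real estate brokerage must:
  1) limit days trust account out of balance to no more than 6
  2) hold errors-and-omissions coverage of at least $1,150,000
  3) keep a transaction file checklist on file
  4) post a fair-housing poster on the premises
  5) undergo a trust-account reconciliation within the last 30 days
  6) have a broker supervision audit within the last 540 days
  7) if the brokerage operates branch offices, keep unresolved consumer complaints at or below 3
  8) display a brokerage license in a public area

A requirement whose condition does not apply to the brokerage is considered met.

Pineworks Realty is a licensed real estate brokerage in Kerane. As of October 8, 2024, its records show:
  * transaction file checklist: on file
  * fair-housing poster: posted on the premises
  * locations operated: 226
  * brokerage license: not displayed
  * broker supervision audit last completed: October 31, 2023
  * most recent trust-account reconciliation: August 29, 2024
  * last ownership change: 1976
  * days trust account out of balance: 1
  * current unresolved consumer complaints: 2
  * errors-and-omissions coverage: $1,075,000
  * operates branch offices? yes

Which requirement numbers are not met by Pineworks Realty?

2, 5, 8

1. days trust account out of balance 1 ≤ 6 → met
2. errors-and-omissions coverage $1,075,000 < $1,150,000 → not met
3. transaction file checklist present → met
4. fair-housing poster present → met
5. trust-account reconciliation 40 days ago vs limit 30 → not met
6. broker supervision audit 343 days ago vs limit 540 → met
7. condition 'operates branch offices' holds; unresolved consumer complaints 2 ≤ 3 → met
8. brokerage license absent → not met
Not met: 2, 5, 8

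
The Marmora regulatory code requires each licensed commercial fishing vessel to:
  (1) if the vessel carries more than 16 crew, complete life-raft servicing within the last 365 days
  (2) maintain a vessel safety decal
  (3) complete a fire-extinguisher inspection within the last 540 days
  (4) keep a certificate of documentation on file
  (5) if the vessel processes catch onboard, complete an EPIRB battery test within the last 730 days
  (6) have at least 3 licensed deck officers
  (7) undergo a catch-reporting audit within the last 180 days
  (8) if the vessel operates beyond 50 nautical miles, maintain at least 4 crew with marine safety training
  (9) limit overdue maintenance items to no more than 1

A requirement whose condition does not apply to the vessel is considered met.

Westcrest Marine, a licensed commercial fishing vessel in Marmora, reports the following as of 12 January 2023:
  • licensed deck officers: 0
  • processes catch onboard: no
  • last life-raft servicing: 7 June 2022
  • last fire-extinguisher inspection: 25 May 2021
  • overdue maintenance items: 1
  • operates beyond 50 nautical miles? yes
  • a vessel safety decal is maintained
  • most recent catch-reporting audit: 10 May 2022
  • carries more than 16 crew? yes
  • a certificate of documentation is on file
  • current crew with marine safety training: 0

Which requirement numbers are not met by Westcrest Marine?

3, 6, 7, 8

1. condition 'carries more than 16 crew' holds; life-raft servicing 219 days ago vs limit 365 → met
2. vessel safety decal present → met
3. fire-extinguisher inspection 597 days ago vs limit 540 → not met
4. certificate of documentation present → met
5. condition 'processes catch onboard' does not hold → requirement n/a → met
6. licensed deck officers 0 < 3 → not met
7. catch-reporting audit 247 days ago vs limit 180 → not met
8. condition 'operates beyond 50 nautical miles' holds; crew with marine safety training 0 < 4 → not met
9. overdue maintenance items 1 ≤ 1 → met
Not met: 3, 6, 7, 8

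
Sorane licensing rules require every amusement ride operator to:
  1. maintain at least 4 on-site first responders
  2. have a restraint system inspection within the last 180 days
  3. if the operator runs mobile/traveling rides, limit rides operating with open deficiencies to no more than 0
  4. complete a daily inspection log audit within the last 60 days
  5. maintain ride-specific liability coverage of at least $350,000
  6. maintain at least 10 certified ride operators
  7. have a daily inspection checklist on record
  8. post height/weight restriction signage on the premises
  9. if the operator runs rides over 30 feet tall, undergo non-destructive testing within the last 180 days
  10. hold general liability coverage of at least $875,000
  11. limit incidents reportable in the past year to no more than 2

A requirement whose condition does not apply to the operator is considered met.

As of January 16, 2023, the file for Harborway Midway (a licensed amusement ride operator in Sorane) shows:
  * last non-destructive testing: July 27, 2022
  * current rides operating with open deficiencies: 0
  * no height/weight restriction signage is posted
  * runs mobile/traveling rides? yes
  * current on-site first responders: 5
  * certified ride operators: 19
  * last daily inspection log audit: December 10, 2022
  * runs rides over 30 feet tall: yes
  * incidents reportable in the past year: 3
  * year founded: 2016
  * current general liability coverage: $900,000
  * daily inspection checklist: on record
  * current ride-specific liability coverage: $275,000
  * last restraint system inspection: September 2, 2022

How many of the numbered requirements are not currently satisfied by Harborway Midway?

3

1. on-site first responders 5 ≥ 4 → met
2. restraint system inspection 136 days ago vs limit 180 → met
3. condition 'runs mobile/traveling rides' holds; rides operating with open deficiencies 0 ≤ 0 → met
4. daily inspection log audit 37 days ago vs limit 60 → met
5. ride-specific liability coverage $275,000 < $350,000 → not met
6. certified ride operators 19 ≥ 10 → met
7. daily inspection checklist present → met
8. height/weight restriction signage absent → not met
9. condition 'runs rides over 30 feet tall' holds; non-destructive testing 173 days ago vs limit 180 → met
10. general liability coverage $900,000 ≥ $875,000 → met
11. incidents reportable in the past year 3 > 2 → not met
Not met: 3 of 11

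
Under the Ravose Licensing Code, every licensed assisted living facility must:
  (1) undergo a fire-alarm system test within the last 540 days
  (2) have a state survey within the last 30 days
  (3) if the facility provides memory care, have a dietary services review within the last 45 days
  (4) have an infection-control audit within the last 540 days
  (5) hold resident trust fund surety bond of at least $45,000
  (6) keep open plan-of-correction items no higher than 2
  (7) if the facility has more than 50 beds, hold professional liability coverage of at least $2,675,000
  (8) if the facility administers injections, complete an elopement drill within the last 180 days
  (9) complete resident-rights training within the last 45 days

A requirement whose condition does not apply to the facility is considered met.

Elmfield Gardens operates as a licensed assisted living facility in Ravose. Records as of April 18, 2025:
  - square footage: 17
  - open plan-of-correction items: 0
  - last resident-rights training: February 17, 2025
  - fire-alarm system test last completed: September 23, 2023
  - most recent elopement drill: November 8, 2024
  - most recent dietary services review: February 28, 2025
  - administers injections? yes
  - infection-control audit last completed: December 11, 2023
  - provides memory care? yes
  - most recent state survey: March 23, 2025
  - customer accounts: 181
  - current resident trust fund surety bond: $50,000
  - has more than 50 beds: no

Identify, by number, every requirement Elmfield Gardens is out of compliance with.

1. fire-alarm system test 573 days ago vs limit 540 → not met
2. state survey 26 days ago vs limit 30 → met
3. condition 'provides memory care' holds; dietary services review 49 days ago vs limit 45 → not met
4. infection-control audit 494 days ago vs limit 540 → met
5. resident trust fund surety bond $50,000 ≥ $45,000 → met
6. open plan-of-correction items 0 ≤ 2 → met
7. condition 'has more than 50 beds' does not hold → requirement n/a → met
8. condition 'administers injections' holds; elopement drill 161 days ago vs limit 180 → met
9. resident-rights training 60 days ago vs limit 45 → not met
Not met: 1, 3, 9

1, 3, 9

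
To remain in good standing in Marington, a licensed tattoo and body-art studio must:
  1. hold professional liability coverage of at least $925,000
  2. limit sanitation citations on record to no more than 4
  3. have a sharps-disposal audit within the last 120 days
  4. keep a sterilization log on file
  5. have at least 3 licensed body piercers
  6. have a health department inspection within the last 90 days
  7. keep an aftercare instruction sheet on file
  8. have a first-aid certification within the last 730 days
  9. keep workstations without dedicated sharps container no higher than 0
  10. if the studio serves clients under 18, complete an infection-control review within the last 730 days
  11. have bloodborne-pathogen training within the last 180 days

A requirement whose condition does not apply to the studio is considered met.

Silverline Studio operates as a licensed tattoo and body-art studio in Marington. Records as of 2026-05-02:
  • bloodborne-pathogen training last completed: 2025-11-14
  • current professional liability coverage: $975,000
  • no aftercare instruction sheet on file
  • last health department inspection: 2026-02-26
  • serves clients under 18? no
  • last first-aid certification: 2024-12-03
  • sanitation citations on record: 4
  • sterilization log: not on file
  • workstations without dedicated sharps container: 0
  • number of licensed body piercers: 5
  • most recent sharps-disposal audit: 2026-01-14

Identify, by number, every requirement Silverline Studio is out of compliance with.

4, 7

1. professional liability coverage $975,000 ≥ $925,000 → met
2. sanitation citations on record 4 ≤ 4 → met
3. sharps-disposal audit 108 days ago vs limit 120 → met
4. sterilization log absent → not met
5. licensed body piercers 5 ≥ 3 → met
6. health department inspection 65 days ago vs limit 90 → met
7. aftercare instruction sheet absent → not met
8. first-aid certification 515 days ago vs limit 730 → met
9. workstations without dedicated sharps container 0 ≤ 0 → met
10. condition 'serves clients under 18' does not hold → requirement n/a → met
11. bloodborne-pathogen training 169 days ago vs limit 180 → met
Not met: 4, 7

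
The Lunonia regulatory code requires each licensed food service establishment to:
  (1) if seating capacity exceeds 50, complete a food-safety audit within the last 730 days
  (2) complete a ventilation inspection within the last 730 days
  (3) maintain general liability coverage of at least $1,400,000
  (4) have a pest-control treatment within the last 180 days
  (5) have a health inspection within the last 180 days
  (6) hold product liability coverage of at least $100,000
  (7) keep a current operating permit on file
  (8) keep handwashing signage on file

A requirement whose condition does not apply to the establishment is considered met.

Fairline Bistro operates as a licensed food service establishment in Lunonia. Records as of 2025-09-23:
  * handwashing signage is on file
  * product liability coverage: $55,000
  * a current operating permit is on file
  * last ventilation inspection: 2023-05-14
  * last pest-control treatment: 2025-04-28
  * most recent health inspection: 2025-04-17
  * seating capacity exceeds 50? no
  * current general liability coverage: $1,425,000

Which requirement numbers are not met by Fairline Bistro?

2, 6

1. condition 'seating capacity exceeds 50' does not hold → requirement n/a → met
2. ventilation inspection 863 days ago vs limit 730 → not met
3. general liability coverage $1,425,000 ≥ $1,400,000 → met
4. pest-control treatment 148 days ago vs limit 180 → met
5. health inspection 159 days ago vs limit 180 → met
6. product liability coverage $55,000 < $100,000 → not met
7. current operating permit present → met
8. handwashing signage present → met
Not met: 2, 6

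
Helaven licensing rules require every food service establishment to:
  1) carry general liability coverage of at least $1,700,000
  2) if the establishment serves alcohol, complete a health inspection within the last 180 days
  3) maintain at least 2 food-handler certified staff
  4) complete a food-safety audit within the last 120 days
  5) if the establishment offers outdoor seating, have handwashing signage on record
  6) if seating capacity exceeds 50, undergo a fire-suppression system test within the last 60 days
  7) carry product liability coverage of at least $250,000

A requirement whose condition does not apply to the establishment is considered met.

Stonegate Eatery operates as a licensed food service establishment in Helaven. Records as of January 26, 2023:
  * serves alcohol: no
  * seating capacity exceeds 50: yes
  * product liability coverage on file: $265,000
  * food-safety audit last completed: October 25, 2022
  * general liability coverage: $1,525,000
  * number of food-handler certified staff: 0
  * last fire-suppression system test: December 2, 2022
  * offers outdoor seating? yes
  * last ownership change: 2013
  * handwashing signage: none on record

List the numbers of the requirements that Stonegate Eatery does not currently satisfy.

1, 3, 5

1. general liability coverage $1,525,000 < $1,700,000 → not met
2. condition 'serves alcohol' does not hold → requirement n/a → met
3. food-handler certified staff 0 < 2 → not met
4. food-safety audit 93 days ago vs limit 120 → met
5. condition 'offers outdoor seating' holds; handwashing signage absent → not met
6. condition 'seating capacity exceeds 50' holds; fire-suppression system test 55 days ago vs limit 60 → met
7. product liability coverage $265,000 ≥ $250,000 → met
Not met: 1, 3, 5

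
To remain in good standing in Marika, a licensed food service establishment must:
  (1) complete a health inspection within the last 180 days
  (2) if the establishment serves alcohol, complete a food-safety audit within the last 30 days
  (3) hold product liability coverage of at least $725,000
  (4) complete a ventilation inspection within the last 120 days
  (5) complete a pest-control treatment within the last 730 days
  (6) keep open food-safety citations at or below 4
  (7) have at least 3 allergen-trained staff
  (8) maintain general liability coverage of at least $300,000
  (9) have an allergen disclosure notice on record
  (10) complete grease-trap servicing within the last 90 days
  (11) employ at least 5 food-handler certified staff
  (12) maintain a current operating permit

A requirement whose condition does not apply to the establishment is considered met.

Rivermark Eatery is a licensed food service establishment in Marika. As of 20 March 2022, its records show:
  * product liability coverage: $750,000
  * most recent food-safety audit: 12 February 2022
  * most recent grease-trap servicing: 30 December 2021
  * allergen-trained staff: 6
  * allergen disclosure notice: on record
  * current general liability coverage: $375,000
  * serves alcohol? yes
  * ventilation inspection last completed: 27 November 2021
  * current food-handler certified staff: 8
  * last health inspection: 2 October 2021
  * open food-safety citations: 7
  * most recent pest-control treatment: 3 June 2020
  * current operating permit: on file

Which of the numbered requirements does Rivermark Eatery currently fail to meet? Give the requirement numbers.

2, 6

1. health inspection 169 days ago vs limit 180 → met
2. condition 'serves alcohol' holds; food-safety audit 36 days ago vs limit 30 → not met
3. product liability coverage $750,000 ≥ $725,000 → met
4. ventilation inspection 113 days ago vs limit 120 → met
5. pest-control treatment 655 days ago vs limit 730 → met
6. open food-safety citations 7 > 4 → not met
7. allergen-trained staff 6 ≥ 3 → met
8. general liability coverage $375,000 ≥ $300,000 → met
9. allergen disclosure notice present → met
10. grease-trap servicing 80 days ago vs limit 90 → met
11. food-handler certified staff 8 ≥ 5 → met
12. current operating permit present → met
Not met: 2, 6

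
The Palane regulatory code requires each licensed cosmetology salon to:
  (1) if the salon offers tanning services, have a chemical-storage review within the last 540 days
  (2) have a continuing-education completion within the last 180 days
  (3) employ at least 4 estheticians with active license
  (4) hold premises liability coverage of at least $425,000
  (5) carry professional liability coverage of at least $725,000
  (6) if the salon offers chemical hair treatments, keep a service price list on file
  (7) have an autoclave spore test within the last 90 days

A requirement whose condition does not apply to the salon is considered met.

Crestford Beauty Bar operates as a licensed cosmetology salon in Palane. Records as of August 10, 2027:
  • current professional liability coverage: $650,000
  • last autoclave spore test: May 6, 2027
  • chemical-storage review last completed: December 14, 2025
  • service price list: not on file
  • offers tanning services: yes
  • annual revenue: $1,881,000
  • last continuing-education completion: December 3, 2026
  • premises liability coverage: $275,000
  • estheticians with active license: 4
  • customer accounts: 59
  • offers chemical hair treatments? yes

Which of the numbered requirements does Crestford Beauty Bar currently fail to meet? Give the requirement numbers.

1. condition 'offers tanning services' holds; chemical-storage review 604 days ago vs limit 540 → not met
2. continuing-education completion 250 days ago vs limit 180 → not met
3. estheticians with active license 4 ≥ 4 → met
4. premises liability coverage $275,000 < $425,000 → not met
5. professional liability coverage $650,000 < $725,000 → not met
6. condition 'offers chemical hair treatments' holds; service price list absent → not met
7. autoclave spore test 96 days ago vs limit 90 → not met
Not met: 1, 2, 4, 5, 6, 7

1, 2, 4, 5, 6, 7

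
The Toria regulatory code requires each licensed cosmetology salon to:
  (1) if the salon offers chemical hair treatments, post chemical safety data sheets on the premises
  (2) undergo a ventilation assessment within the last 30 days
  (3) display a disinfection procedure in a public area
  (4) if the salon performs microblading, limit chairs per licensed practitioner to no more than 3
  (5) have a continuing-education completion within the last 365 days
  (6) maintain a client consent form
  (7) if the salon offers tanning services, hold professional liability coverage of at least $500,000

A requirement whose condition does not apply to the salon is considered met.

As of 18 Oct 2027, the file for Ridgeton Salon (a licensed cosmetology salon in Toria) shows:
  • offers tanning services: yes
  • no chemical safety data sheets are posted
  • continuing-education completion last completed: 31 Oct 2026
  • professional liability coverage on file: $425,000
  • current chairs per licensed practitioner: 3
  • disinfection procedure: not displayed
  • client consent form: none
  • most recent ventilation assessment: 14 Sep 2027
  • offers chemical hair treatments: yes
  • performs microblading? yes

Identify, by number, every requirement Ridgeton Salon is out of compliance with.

1. condition 'offers chemical hair treatments' holds; chemical safety data sheets absent → not met
2. ventilation assessment 34 days ago vs limit 30 → not met
3. disinfection procedure absent → not met
4. condition 'performs microblading' holds; chairs per licensed practitioner 3 ≤ 3 → met
5. continuing-education completion 352 days ago vs limit 365 → met
6. client consent form absent → not met
7. condition 'offers tanning services' holds; professional liability coverage $425,000 < $500,000 → not met
Not met: 1, 2, 3, 6, 7

1, 2, 3, 6, 7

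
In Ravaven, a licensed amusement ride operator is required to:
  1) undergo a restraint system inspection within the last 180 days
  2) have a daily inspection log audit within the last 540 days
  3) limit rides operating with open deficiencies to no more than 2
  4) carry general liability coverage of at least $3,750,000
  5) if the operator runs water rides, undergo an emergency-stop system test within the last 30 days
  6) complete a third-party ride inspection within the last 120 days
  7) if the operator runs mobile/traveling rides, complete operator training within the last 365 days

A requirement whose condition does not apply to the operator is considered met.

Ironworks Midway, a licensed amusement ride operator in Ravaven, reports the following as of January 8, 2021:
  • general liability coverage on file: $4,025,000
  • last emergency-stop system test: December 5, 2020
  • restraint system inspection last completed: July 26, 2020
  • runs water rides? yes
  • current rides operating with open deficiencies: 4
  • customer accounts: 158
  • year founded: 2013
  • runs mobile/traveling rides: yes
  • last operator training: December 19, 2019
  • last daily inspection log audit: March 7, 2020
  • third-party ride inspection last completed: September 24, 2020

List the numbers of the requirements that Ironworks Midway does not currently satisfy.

1. restraint system inspection 166 days ago vs limit 180 → met
2. daily inspection log audit 307 days ago vs limit 540 → met
3. rides operating with open deficiencies 4 > 2 → not met
4. general liability coverage $4,025,000 ≥ $3,750,000 → met
5. condition 'runs water rides' holds; emergency-stop system test 34 days ago vs limit 30 → not met
6. third-party ride inspection 106 days ago vs limit 120 → met
7. condition 'runs mobile/traveling rides' holds; operator training 386 days ago vs limit 365 → not met
Not met: 3, 5, 7

3, 5, 7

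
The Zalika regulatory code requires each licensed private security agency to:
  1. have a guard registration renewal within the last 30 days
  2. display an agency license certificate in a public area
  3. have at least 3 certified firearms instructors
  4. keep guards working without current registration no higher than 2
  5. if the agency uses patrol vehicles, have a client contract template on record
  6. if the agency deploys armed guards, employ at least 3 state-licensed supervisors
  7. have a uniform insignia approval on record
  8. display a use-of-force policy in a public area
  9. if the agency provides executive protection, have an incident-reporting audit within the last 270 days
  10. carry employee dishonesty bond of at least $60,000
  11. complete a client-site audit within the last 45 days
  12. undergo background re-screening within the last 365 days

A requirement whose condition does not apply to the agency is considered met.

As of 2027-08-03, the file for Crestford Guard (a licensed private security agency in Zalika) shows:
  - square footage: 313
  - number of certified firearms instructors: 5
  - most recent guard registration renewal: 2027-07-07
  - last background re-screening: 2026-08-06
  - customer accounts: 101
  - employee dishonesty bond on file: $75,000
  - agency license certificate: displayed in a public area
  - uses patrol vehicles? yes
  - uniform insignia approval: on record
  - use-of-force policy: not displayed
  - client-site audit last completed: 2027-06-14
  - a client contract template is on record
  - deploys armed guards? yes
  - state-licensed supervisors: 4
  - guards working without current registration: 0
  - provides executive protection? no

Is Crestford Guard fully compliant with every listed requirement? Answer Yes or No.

1. guard registration renewal 27 days ago vs limit 30 → met
2. agency license certificate present → met
3. certified firearms instructors 5 ≥ 3 → met
4. guards working without current registration 0 ≤ 2 → met
5. condition 'uses patrol vehicles' holds; client contract template present → met
6. condition 'deploys armed guards' holds; state-licensed supervisors 4 ≥ 3 → met
7. uniform insignia approval present → met
8. use-of-force policy absent → not met
9. condition 'provides executive protection' does not hold → requirement n/a → met
10. employee dishonesty bond $75,000 ≥ $60,000 → met
11. client-site audit 50 days ago vs limit 45 → not met
12. background re-screening 362 days ago vs limit 365 → met
Not met: 8, 11

No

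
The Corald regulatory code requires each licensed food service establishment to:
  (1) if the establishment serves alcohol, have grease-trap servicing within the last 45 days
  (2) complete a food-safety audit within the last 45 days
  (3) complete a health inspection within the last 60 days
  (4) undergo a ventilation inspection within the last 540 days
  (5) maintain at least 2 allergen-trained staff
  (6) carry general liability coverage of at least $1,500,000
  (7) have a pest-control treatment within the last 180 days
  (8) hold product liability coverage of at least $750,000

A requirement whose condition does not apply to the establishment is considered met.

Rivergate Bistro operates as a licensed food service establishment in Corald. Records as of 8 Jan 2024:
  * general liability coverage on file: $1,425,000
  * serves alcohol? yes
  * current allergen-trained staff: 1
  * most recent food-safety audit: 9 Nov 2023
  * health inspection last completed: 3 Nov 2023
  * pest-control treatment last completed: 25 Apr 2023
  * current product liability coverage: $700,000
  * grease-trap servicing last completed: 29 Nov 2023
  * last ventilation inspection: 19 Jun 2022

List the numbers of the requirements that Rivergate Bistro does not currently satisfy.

2, 3, 4, 5, 6, 7, 8

1. condition 'serves alcohol' holds; grease-trap servicing 40 days ago vs limit 45 → met
2. food-safety audit 60 days ago vs limit 45 → not met
3. health inspection 66 days ago vs limit 60 → not met
4. ventilation inspection 568 days ago vs limit 540 → not met
5. allergen-trained staff 1 < 2 → not met
6. general liability coverage $1,425,000 < $1,500,000 → not met
7. pest-control treatment 258 days ago vs limit 180 → not met
8. product liability coverage $700,000 < $750,000 → not met
Not met: 2, 3, 4, 5, 6, 7, 8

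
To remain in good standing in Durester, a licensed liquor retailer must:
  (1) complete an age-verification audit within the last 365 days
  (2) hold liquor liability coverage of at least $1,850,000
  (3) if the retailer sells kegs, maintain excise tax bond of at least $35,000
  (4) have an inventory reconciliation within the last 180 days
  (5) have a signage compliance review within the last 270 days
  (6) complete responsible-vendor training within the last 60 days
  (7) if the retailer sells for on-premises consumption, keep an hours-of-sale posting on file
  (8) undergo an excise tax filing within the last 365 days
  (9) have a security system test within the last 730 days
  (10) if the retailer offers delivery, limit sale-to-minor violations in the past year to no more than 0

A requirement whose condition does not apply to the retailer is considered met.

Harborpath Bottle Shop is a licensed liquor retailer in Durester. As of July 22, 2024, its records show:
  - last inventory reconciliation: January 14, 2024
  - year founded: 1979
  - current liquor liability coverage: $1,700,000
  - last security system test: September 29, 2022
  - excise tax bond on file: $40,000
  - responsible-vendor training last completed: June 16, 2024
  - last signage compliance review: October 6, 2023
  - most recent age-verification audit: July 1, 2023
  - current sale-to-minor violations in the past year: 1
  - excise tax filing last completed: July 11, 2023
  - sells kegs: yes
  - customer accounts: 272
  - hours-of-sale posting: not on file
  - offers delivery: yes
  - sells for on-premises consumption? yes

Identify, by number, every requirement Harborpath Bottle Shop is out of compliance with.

1. age-verification audit 387 days ago vs limit 365 → not met
2. liquor liability coverage $1,700,000 < $1,850,000 → not met
3. condition 'sells kegs' holds; excise tax bond $40,000 ≥ $35,000 → met
4. inventory reconciliation 190 days ago vs limit 180 → not met
5. signage compliance review 290 days ago vs limit 270 → not met
6. responsible-vendor training 36 days ago vs limit 60 → met
7. condition 'sells for on-premises consumption' holds; hours-of-sale posting absent → not met
8. excise tax filing 377 days ago vs limit 365 → not met
9. security system test 662 days ago vs limit 730 → met
10. condition 'offers delivery' holds; sale-to-minor violations in the past year 1 > 0 → not met
Not met: 1, 2, 4, 5, 7, 8, 10

1, 2, 4, 5, 7, 8, 10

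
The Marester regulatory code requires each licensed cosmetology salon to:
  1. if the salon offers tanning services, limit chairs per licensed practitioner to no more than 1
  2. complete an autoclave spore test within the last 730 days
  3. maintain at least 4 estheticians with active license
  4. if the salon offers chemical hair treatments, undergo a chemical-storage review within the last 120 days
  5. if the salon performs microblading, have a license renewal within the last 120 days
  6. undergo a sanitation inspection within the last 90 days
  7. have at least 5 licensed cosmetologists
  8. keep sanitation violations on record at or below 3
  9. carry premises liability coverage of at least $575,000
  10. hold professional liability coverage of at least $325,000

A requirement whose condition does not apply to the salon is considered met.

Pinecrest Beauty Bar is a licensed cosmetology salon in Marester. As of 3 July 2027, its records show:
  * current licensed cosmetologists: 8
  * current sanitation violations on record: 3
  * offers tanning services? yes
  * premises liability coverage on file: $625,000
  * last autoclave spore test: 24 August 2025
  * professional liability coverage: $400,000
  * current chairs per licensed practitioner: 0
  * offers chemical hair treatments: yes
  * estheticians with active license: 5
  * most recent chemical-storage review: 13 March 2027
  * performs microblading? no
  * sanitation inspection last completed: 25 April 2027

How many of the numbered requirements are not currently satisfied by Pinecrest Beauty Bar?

0

1. condition 'offers tanning services' holds; chairs per licensed practitioner 0 ≤ 1 → met
2. autoclave spore test 678 days ago vs limit 730 → met
3. estheticians with active license 5 ≥ 4 → met
4. condition 'offers chemical hair treatments' holds; chemical-storage review 112 days ago vs limit 120 → met
5. condition 'performs microblading' does not hold → requirement n/a → met
6. sanitation inspection 69 days ago vs limit 90 → met
7. licensed cosmetologists 8 ≥ 5 → met
8. sanitation violations on record 3 ≤ 3 → met
9. premises liability coverage $625,000 ≥ $575,000 → met
10. professional liability coverage $400,000 ≥ $325,000 → met
Not met: 0 of 10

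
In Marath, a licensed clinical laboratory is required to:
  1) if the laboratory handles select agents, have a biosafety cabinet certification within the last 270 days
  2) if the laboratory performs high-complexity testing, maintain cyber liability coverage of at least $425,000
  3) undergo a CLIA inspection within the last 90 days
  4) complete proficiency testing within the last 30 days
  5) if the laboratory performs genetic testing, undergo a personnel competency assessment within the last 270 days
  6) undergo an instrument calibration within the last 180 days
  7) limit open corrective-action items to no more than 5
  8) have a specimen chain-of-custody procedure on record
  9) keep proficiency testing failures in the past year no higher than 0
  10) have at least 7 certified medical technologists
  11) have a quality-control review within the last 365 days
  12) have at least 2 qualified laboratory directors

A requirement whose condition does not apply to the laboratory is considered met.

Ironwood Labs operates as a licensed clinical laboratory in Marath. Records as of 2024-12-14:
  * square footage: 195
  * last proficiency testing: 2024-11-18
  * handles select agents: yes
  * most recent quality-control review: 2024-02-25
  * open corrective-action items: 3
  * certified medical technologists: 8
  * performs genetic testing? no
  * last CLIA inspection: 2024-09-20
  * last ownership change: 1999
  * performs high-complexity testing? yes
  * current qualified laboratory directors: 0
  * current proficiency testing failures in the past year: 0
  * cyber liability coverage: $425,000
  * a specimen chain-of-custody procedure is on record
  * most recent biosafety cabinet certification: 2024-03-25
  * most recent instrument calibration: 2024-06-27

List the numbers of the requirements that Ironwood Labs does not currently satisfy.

1. condition 'handles select agents' holds; biosafety cabinet certification 264 days ago vs limit 270 → met
2. condition 'performs high-complexity testing' holds; cyber liability coverage $425,000 ≥ $425,000 → met
3. CLIA inspection 85 days ago vs limit 90 → met
4. proficiency testing 26 days ago vs limit 30 → met
5. condition 'performs genetic testing' does not hold → requirement n/a → met
6. instrument calibration 170 days ago vs limit 180 → met
7. open corrective-action items 3 ≤ 5 → met
8. specimen chain-of-custody procedure present → met
9. proficiency testing failures in the past year 0 ≤ 0 → met
10. certified medical technologists 8 ≥ 7 → met
11. quality-control review 293 days ago vs limit 365 → met
12. qualified laboratory directors 0 < 2 → not met
Not met: 12

12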